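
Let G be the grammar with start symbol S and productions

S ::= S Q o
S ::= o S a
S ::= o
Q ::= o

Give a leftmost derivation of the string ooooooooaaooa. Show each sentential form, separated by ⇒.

S ⇒ oSa ⇒ oSQoa ⇒ ooSaQoa ⇒ oooSaaQoa ⇒ oooSQoaaQoa ⇒ oooSQoQoaaQoa ⇒ ooooQoQoaaQoa ⇒ ooooooQoaaQoa ⇒ ooooooooaaQoa ⇒ ooooooooaaooa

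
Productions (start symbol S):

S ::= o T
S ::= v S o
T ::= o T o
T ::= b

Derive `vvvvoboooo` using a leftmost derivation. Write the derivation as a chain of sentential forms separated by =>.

S => vSo => vvSoo => vvvSooo => vvvvSoooo => vvvvoToooo => vvvvoboooo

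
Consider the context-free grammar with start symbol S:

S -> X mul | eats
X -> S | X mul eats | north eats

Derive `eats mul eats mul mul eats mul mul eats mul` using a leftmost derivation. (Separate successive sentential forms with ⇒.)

S ⇒ X mul   [S -> X mul]
X mul ⇒ X mul eats mul   [X -> X mul eats]
X mul eats mul ⇒ S mul eats mul   [X -> S]
S mul eats mul ⇒ X mul mul eats mul   [S -> X mul]
X mul mul eats mul ⇒ X mul eats mul mul eats mul   [X -> X mul eats]
X mul eats mul mul eats mul ⇒ S mul eats mul mul eats mul   [X -> S]
S mul eats mul mul eats mul ⇒ X mul mul eats mul mul eats mul   [S -> X mul]
X mul mul eats mul mul eats mul ⇒ X mul eats mul mul eats mul mul eats mul   [X -> X mul eats]
X mul eats mul mul eats mul mul eats mul ⇒ S mul eats mul mul eats mul mul eats mul   [X -> S]
S mul eats mul mul eats mul mul eats mul ⇒ eats mul eats mul mul eats mul mul eats mul   [S -> eats]

S ⇒ X mul ⇒ X mul eats mul ⇒ S mul eats mul ⇒ X mul mul eats mul ⇒ X mul eats mul mul eats mul ⇒ S mul eats mul mul eats mul ⇒ X mul mul eats mul mul eats mul ⇒ X mul eats mul mul eats mul mul eats mul ⇒ S mul eats mul mul eats mul mul eats mul ⇒ eats mul eats mul mul eats mul mul eats mul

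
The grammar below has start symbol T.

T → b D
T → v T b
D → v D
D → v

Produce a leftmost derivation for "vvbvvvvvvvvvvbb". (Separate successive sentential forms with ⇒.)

T ⇒ vTb   [T → v T b]
vTb ⇒ vvTbb   [T → v T b]
vvTbb ⇒ vvbDbb   [T → b D]
vvbDbb ⇒ vvbvDbb   [D → v D]
vvbvDbb ⇒ vvbvvDbb   [D → v D]
vvbvvDbb ⇒ vvbvvvDbb   [D → v D]
vvbvvvDbb ⇒ vvbvvvvDbb   [D → v D]
vvbvvvvDbb ⇒ vvbvvvvvDbb   [D → v D]
vvbvvvvvDbb ⇒ vvbvvvvvvDbb   [D → v D]
vvbvvvvvvDbb ⇒ vvbvvvvvvvDbb   [D → v D]
vvbvvvvvvvDbb ⇒ vvbvvvvvvvvDbb   [D → v D]
vvbvvvvvvvvDbb ⇒ vvbvvvvvvvvvDbb   [D → v D]
vvbvvvvvvvvvDbb ⇒ vvbvvvvvvvvvvbb   [D → v]

T ⇒ vTb ⇒ vvTbb ⇒ vvbDbb ⇒ vvbvDbb ⇒ vvbvvDbb ⇒ vvbvvvDbb ⇒ vvbvvvvDbb ⇒ vvbvvvvvDbb ⇒ vvbvvvvvvDbb ⇒ vvbvvvvvvvDbb ⇒ vvbvvvvvvvvDbb ⇒ vvbvvvvvvvvvDbb ⇒ vvbvvvvvvvvvvbb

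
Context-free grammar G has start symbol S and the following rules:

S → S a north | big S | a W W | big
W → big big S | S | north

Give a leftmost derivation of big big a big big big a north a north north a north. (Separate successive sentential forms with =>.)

S => big S => big big S => big big S a north => big big a W W a north => big big a big big S W a north => big big a big big S a north W a north => big big a big big S a north a north W a north => big big a big big big a north a north W a north => big big a big big big a north a north north a north

S => big S   [S → big S]
big S => big big S   [S → big S]
big big S => big big S a north   [S → S a north]
big big S a north => big big a W W a north   [S → a W W]
big big a W W a north => big big a big big S W a north   [W → big big S]
big big a big big S W a north => big big a big big S a north W a north   [S → S a north]
big big a big big S a north W a north => big big a big big S a north a north W a north   [S → S a north]
big big a big big S a north a north W a north => big big a big big big a north a north W a north   [S → big]
big big a big big big a north a north W a north => big big a big big big a north a north north a north   [W → north]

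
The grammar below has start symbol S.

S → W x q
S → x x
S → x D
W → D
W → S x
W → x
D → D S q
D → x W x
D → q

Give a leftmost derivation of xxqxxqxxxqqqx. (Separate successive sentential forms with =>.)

S => xD => xxWx => xxDx => xxDSqx => xxqSqx => xxqxDqx => xxqxDSqqx => xxqxxWxSqqx => xxqxxDxSqqx => xxqxxqxSqqx => xxqxxqxWxqqqx => xxqxxqxxxqqqx

S => xD   [S → x D]
xD => xxWx   [D → x W x]
xxWx => xxDx   [W → D]
xxDx => xxDSqx   [D → D S q]
xxDSqx => xxqSqx   [D → q]
xxqSqx => xxqxDqx   [S → x D]
xxqxDqx => xxqxDSqqx   [D → D S q]
xxqxDSqqx => xxqxxWxSqqx   [D → x W x]
xxqxxWxSqqx => xxqxxDxSqqx   [W → D]
xxqxxDxSqqx => xxqxxqxSqqx   [D → q]
xxqxxqxSqqx => xxqxxqxWxqqqx   [S → W x q]
xxqxxqxWxqqqx => xxqxxqxxxqqqx   [W → x]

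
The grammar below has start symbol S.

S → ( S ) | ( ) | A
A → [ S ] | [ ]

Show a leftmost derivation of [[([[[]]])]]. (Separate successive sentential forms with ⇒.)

S ⇒ A ⇒ [S] ⇒ [A] ⇒ [[S]] ⇒ [[(S)]] ⇒ [[(A)]] ⇒ [[([S])]] ⇒ [[([A])]] ⇒ [[([[S]])]] ⇒ [[([[A]])]] ⇒ [[([[[]]])]]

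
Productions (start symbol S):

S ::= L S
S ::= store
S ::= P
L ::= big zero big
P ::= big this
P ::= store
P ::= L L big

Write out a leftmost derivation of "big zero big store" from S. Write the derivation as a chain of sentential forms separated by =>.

S => L S => big zero big S => big zero big P => big zero big store

S => L S   [S ::= L S]
L S => big zero big S   [L ::= big zero big]
big zero big S => big zero big P   [S ::= P]
big zero big P => big zero big store   [P ::= store]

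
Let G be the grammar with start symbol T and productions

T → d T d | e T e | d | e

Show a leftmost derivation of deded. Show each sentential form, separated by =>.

T=>dTd=>deTed=>deded

T => dTd   [T → d T d]
dTd => deTed   [T → e T e]
deTed => deded   [T → d]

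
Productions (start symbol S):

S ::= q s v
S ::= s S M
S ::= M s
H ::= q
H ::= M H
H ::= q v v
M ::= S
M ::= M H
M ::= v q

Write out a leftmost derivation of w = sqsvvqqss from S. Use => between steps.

S=>Ms=>Ss=>Mss=>Sss=>sSMss=>sqsvMss=>sqsvMHss=>sqsvvqHss=>sqsvvqqss

S => Ms   [S ::= M s]
Ms => Ss   [M ::= S]
Ss => Mss   [S ::= M s]
Mss => Sss   [M ::= S]
Sss => sSMss   [S ::= s S M]
sSMss => sqsvMss   [S ::= q s v]
sqsvMss => sqsvMHss   [M ::= M H]
sqsvMHss => sqsvvqHss   [M ::= v q]
sqsvvqHss => sqsvvqqss   [H ::= q]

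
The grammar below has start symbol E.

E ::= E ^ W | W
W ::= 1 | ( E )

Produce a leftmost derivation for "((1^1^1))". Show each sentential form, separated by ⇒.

E ⇒ W ⇒ (E) ⇒ (W) ⇒ ((E)) ⇒ ((E^W)) ⇒ ((E^W^W)) ⇒ ((W^W^W)) ⇒ ((1^W^W)) ⇒ ((1^1^W)) ⇒ ((1^1^1))

E ⇒ W   [E ::= W]
W ⇒ (E)   [W ::= ( E )]
(E) ⇒ (W)   [E ::= W]
(W) ⇒ ((E))   [W ::= ( E )]
((E)) ⇒ ((E^W))   [E ::= E ^ W]
((E^W)) ⇒ ((E^W^W))   [E ::= E ^ W]
((E^W^W)) ⇒ ((W^W^W))   [E ::= W]
((W^W^W)) ⇒ ((1^W^W))   [W ::= 1]
((1^W^W)) ⇒ ((1^1^W))   [W ::= 1]
((1^1^W)) ⇒ ((1^1^1))   [W ::= 1]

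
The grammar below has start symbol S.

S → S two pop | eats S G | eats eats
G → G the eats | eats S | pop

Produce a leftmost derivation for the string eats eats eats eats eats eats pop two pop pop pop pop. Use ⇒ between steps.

S ⇒ eats S G ⇒ eats eats S G G ⇒ eats eats eats S G G G ⇒ eats eats eats S two pop G G G ⇒ eats eats eats eats S G two pop G G G ⇒ eats eats eats eats eats eats G two pop G G G ⇒ eats eats eats eats eats eats pop two pop G G G ⇒ eats eats eats eats eats eats pop two pop pop G G ⇒ eats eats eats eats eats eats pop two pop pop pop G ⇒ eats eats eats eats eats eats pop two pop pop pop pop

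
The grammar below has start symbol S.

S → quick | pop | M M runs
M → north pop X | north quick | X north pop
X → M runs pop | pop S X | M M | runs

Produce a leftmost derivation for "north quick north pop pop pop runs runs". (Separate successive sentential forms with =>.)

S => M M runs   [S → M M runs]
M M runs => north quick M runs   [M → north quick]
north quick M runs => north quick north pop X runs   [M → north pop X]
north quick north pop X runs => north quick north pop pop S X runs   [X → pop S X]
north quick north pop pop S X runs => north quick north pop pop pop X runs   [S → pop]
north quick north pop pop pop X runs => north quick north pop pop pop runs runs   [X → runs]

S => M M runs => north quick M runs => north quick north pop X runs => north quick north pop pop S X runs => north quick north pop pop pop X runs => north quick north pop pop pop runs runs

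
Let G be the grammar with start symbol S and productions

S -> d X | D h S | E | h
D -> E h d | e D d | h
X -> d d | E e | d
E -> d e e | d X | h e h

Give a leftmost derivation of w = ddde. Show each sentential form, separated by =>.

S => E   [S -> E]
E => dX   [E -> d X]
dX => dEe   [X -> E e]
dEe => ddXe   [E -> d X]
ddXe => ddde   [X -> d]

S => E => dX => dEe => ddXe => ddde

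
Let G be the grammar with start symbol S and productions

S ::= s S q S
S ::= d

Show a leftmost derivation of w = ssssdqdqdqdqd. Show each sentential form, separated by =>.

S => sSqS   [S ::= s S q S]
sSqS => ssSqSqS   [S ::= s S q S]
ssSqSqS => sssSqSqSqS   [S ::= s S q S]
sssSqSqSqS => ssssSqSqSqSqS   [S ::= s S q S]
ssssSqSqSqSqS => ssssdqSqSqSqS   [S ::= d]
ssssdqSqSqSqS => ssssdqdqSqSqS   [S ::= d]
ssssdqdqSqSqS => ssssdqdqdqSqS   [S ::= d]
ssssdqdqdqSqS => ssssdqdqdqdqS   [S ::= d]
ssssdqdqdqdqS => ssssdqdqdqdqd   [S ::= d]

S=>sSqS=>ssSqSqS=>sssSqSqSqS=>ssssSqSqSqSqS=>ssssdqSqSqSqS=>ssssdqdqSqSqS=>ssssdqdqdqSqS=>ssssdqdqdqdqS=>ssssdqdqdqdqd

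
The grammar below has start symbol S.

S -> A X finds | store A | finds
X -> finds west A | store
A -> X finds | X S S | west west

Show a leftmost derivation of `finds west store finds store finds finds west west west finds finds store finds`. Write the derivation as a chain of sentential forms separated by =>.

S => A X finds   [S -> A X finds]
A X finds => X S S X finds   [A -> X S S]
X S S X finds => finds west A S S X finds   [X -> finds west A]
finds west A S S X finds => finds west X finds S S X finds   [A -> X finds]
finds west X finds S S X finds => finds west store finds S S X finds   [X -> store]
finds west store finds S S X finds => finds west store finds A X finds S X finds   [S -> A X finds]
finds west store finds A X finds S X finds => finds west store finds X finds X finds S X finds   [A -> X finds]
finds west store finds X finds X finds S X finds => finds west store finds store finds X finds S X finds   [X -> store]
finds west store finds store finds X finds S X finds => finds west store finds store finds finds west A finds S X finds   [X -> finds west A]
finds west store finds store finds finds west A finds S X finds => finds west store finds store finds finds west west west finds S X finds   [A -> west west]
finds west store finds store finds finds west west west finds S X finds => finds west store finds store finds finds west west west finds finds X finds   [S -> finds]
finds west store finds store finds finds west west west finds finds X finds => finds west store finds store finds finds west west west finds finds store finds   [X -> store]

S => A X finds => X S S X finds => finds west A S S X finds => finds west X finds S S X finds => finds west store finds S S X finds => finds west store finds A X finds S X finds => finds west store finds X finds X finds S X finds => finds west store finds store finds X finds S X finds => finds west store finds store finds finds west A finds S X finds => finds west store finds store finds finds west west west finds S X finds => finds west store finds store finds finds west west west finds finds X finds => finds west store finds store finds finds west west west finds finds store finds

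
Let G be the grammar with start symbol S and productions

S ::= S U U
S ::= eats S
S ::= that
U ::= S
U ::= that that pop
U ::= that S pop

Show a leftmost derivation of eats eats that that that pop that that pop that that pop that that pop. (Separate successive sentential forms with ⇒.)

S ⇒ S U U   [S ::= S U U]
S U U ⇒ eats S U U   [S ::= eats S]
eats S U U ⇒ eats eats S U U   [S ::= eats S]
eats eats S U U ⇒ eats eats S U U U U   [S ::= S U U]
eats eats S U U U U ⇒ eats eats that U U U U   [S ::= that]
eats eats that U U U U ⇒ eats eats that that that pop U U U   [U ::= that that pop]
eats eats that that that pop U U U ⇒ eats eats that that that pop that that pop U U   [U ::= that that pop]
eats eats that that that pop that that pop U U ⇒ eats eats that that that pop that that pop that that pop U   [U ::= that that pop]
eats eats that that that pop that that pop that that pop U ⇒ eats eats that that that pop that that pop that that pop that that pop   [U ::= that that pop]

S ⇒ S U U ⇒ eats S U U ⇒ eats eats S U U ⇒ eats eats S U U U U ⇒ eats eats that U U U U ⇒ eats eats that that that pop U U U ⇒ eats eats that that that pop that that pop U U ⇒ eats eats that that that pop that that pop that that pop U ⇒ eats eats that that that pop that that pop that that pop that that pop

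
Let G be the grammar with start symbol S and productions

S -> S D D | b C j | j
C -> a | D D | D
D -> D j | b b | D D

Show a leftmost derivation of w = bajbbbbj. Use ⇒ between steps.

S ⇒ SDD ⇒ bCjDD ⇒ bajDD ⇒ bajbbD ⇒ bajbbDj ⇒ bajbbbbj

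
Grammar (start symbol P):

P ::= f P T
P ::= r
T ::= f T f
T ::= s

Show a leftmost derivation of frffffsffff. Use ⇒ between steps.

P ⇒ fPT ⇒ frT ⇒ frfTf ⇒ frffTff ⇒ frfffTfff ⇒ frffffTffff ⇒ frffffsffff

P ⇒ fPT   [P ::= f P T]
fPT ⇒ frT   [P ::= r]
frT ⇒ frfTf   [T ::= f T f]
frfTf ⇒ frffTff   [T ::= f T f]
frffTff ⇒ frfffTfff   [T ::= f T f]
frfffTfff ⇒ frffffTffff   [T ::= f T f]
frffffTffff ⇒ frffffsffff   [T ::= s]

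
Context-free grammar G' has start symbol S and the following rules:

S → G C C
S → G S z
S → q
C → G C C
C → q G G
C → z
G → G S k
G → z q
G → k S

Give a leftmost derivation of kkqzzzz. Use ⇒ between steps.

S ⇒ GCC ⇒ kSCC ⇒ kGCCCC ⇒ kkSCCCC ⇒ kkqCCCC ⇒ kkqzCCC ⇒ kkqzzCC ⇒ kkqzzzC ⇒ kkqzzzz

S ⇒ GCC   [S → G C C]
GCC ⇒ kSCC   [G → k S]
kSCC ⇒ kGCCCC   [S → G C C]
kGCCCC ⇒ kkSCCCC   [G → k S]
kkSCCCC ⇒ kkqCCCC   [S → q]
kkqCCCC ⇒ kkqzCCC   [C → z]
kkqzCCC ⇒ kkqzzCC   [C → z]
kkqzzCC ⇒ kkqzzzC   [C → z]
kkqzzzC ⇒ kkqzzzz   [C → z]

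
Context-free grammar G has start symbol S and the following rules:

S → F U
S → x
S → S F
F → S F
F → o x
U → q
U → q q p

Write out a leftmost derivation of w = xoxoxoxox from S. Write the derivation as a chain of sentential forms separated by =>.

S => SF   [S → S F]
SF => SFF   [S → S F]
SFF => SFFF   [S → S F]
SFFF => SFFFF   [S → S F]
SFFFF => xFFFF   [S → x]
xFFFF => xoxFFF   [F → o x]
xoxFFF => xoxoxFF   [F → o x]
xoxoxFF => xoxoxoxF   [F → o x]
xoxoxoxF => xoxoxoxox   [F → o x]

S => SF => SFF => SFFF => SFFFF => xFFFF => xoxFFF => xoxoxFF => xoxoxoxF => xoxoxoxox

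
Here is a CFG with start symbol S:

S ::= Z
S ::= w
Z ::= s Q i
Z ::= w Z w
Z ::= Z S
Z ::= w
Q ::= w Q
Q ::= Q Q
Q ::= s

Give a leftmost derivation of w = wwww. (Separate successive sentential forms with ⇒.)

S ⇒ Z   [S ::= Z]
Z ⇒ ZS   [Z ::= Z S]
ZS ⇒ wZwS   [Z ::= w Z w]
wZwS ⇒ wwwS   [Z ::= w]
wwwS ⇒ wwww   [S ::= w]

S ⇒ Z ⇒ ZS ⇒ wZwS ⇒ wwwS ⇒ wwww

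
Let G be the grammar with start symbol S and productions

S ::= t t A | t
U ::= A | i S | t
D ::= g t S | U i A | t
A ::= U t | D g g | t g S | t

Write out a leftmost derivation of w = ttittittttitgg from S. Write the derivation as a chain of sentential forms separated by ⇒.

S ⇒ ttA   [S ::= t t A]
ttA ⇒ ttDgg   [A ::= D g g]
ttDgg ⇒ ttUiAgg   [D ::= U i A]
ttUiAgg ⇒ ttiSiAgg   [U ::= i S]
ttiSiAgg ⇒ ttittAiAgg   [S ::= t t A]
ttittAiAgg ⇒ ttittUtiAgg   [A ::= U t]
ttittUtiAgg ⇒ ttittiStiAgg   [U ::= i S]
ttittiStiAgg ⇒ ttittittAtiAgg   [S ::= t t A]
ttittittAtiAgg ⇒ ttittittttiAgg   [A ::= t]
ttittittttiAgg ⇒ ttittittttitgg   [A ::= t]

S ⇒ ttA ⇒ ttDgg ⇒ ttUiAgg ⇒ ttiSiAgg ⇒ ttittAiAgg ⇒ ttittUtiAgg ⇒ ttittiStiAgg ⇒ ttittittAtiAgg ⇒ ttittittttiAgg ⇒ ttittittttitgg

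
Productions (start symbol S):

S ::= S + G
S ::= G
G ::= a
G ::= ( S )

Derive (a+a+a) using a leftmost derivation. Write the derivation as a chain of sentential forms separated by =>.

S => G => (S) => (S+G) => (S+G+G) => (G+G+G) => (a+G+G) => (a+a+G) => (a+a+a)

S => G   [S ::= G]
G => (S)   [G ::= ( S )]
(S) => (S+G)   [S ::= S + G]
(S+G) => (S+G+G)   [S ::= S + G]
(S+G+G) => (G+G+G)   [S ::= G]
(G+G+G) => (a+G+G)   [G ::= a]
(a+G+G) => (a+a+G)   [G ::= a]
(a+a+G) => (a+a+a)   [G ::= a]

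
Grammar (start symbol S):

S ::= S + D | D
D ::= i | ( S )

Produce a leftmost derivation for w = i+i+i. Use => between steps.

S => S+D   [S ::= S + D]
S+D => S+D+D   [S ::= S + D]
S+D+D => D+D+D   [S ::= D]
D+D+D => i+D+D   [D ::= i]
i+D+D => i+i+D   [D ::= i]
i+i+D => i+i+i   [D ::= i]

S=>S+D=>S+D+D=>D+D+D=>i+D+D=>i+i+D=>i+i+i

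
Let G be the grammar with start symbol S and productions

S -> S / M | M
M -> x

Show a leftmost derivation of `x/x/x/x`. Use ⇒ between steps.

S ⇒ S/M   [S -> S / M]
S/M ⇒ S/M/M   [S -> S / M]
S/M/M ⇒ S/M/M/M   [S -> S / M]
S/M/M/M ⇒ M/M/M/M   [S -> M]
M/M/M/M ⇒ x/M/M/M   [M -> x]
x/M/M/M ⇒ x/x/M/M   [M -> x]
x/x/M/M ⇒ x/x/x/M   [M -> x]
x/x/x/M ⇒ x/x/x/x   [M -> x]

S⇒S/M⇒S/M/M⇒S/M/M/M⇒M/M/M/M⇒x/M/M/M⇒x/x/M/M⇒x/x/x/M⇒x/x/x/x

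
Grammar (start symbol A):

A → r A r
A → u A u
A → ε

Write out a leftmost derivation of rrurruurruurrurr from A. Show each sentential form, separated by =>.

A => rAr   [A → r A r]
rAr => rrArr   [A → r A r]
rrArr => rruAurr   [A → u A u]
rruAurr => rrurArurr   [A → r A r]
rrurArurr => rrurrArrurr   [A → r A r]
rrurrArrurr => rrurruAurrurr   [A → u A u]
rrurruAurrurr => rrurruuAuurrurr   [A → u A u]
rrurruuAuurrurr => rrurruurAruurrurr   [A → r A r]
rrurruurAruurrurr => rrurruurruurrurr   [A → ε]

A => rAr => rrArr => rruAurr => rrurArurr => rrurrArrurr => rrurruAurrurr => rrurruuAuurrurr => rrurruurAruurrurr => rrurruurruurrurr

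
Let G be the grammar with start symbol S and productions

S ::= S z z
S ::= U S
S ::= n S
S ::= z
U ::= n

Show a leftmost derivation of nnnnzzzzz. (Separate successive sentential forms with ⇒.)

S ⇒ nS   [S ::= n S]
nS ⇒ nUS   [S ::= U S]
nUS ⇒ nnS   [U ::= n]
nnS ⇒ nnUS   [S ::= U S]
nnUS ⇒ nnnS   [U ::= n]
nnnS ⇒ nnnSzz   [S ::= S z z]
nnnSzz ⇒ nnnUSzz   [S ::= U S]
nnnUSzz ⇒ nnnnSzz   [U ::= n]
nnnnSzz ⇒ nnnnSzzzz   [S ::= S z z]
nnnnSzzzz ⇒ nnnnzzzzz   [S ::= z]

S⇒nS⇒nUS⇒nnS⇒nnUS⇒nnnS⇒nnnSzz⇒nnnUSzz⇒nnnnSzz⇒nnnnSzzzz⇒nnnnzzzzz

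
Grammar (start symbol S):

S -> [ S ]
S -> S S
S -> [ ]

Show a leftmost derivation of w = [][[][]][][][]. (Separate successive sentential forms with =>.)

S => SS   [S -> S S]
SS => []S   [S -> [ ]]
[]S => []SS   [S -> S S]
[]SS => [][S]S   [S -> [ S ]]
[][S]S => [][SS]S   [S -> S S]
[][SS]S => [][[]S]S   [S -> [ ]]
[][[]S]S => [][[][]]S   [S -> [ ]]
[][[][]]S => [][[][]]SS   [S -> S S]
[][[][]]SS => [][[][]]SSS   [S -> S S]
[][[][]]SSS => [][[][]][]SS   [S -> [ ]]
[][[][]][]SS => [][[][]][][]S   [S -> [ ]]
[][[][]][][]S => [][[][]][][][]   [S -> [ ]]

S => SS => []S => []SS => [][S]S => [][SS]S => [][[]S]S => [][[][]]S => [][[][]]SS => [][[][]]SSS => [][[][]][]SS => [][[][]][][]S => [][[][]][][][]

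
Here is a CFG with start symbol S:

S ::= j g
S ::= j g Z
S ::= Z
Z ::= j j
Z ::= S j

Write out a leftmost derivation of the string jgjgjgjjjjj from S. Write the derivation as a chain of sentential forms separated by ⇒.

S ⇒ Z   [S ::= Z]
Z ⇒ Sj   [Z ::= S j]
Sj ⇒ Zj   [S ::= Z]
Zj ⇒ Sjj   [Z ::= S j]
Sjj ⇒ jgZjj   [S ::= j g Z]
jgZjj ⇒ jgSjjj   [Z ::= S j]
jgSjjj ⇒ jgZjjj   [S ::= Z]
jgZjjj ⇒ jgSjjjj   [Z ::= S j]
jgSjjjj ⇒ jgjgZjjjj   [S ::= j g Z]
jgjgZjjjj ⇒ jgjgSjjjjj   [Z ::= S j]
jgjgSjjjjj ⇒ jgjgjgjjjjj   [S ::= j g]

S⇒Z⇒Sj⇒Zj⇒Sjj⇒jgZjj⇒jgSjjj⇒jgZjjj⇒jgSjjjj⇒jgjgZjjjj⇒jgjgSjjjjj⇒jgjgjgjjjjj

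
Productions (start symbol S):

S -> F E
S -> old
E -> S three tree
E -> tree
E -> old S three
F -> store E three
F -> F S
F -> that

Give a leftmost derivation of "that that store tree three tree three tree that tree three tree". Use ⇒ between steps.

S ⇒ F E   [S -> F E]
F E ⇒ F S E   [F -> F S]
F S E ⇒ that S E   [F -> that]
that S E ⇒ that F E E   [S -> F E]
that F E E ⇒ that that E E   [F -> that]
that that E E ⇒ that that S three tree E   [E -> S three tree]
that that S three tree E ⇒ that that F E three tree E   [S -> F E]
that that F E three tree E ⇒ that that store E three E three tree E   [F -> store E three]
that that store E three E three tree E ⇒ that that store tree three E three tree E   [E -> tree]
that that store tree three E three tree E ⇒ that that store tree three tree three tree E   [E -> tree]
that that store tree three tree three tree E ⇒ that that store tree three tree three tree S three tree   [E -> S three tree]
that that store tree three tree three tree S three tree ⇒ that that store tree three tree three tree F E three tree   [S -> F E]
that that store tree three tree three tree F E three tree ⇒ that that store tree three tree three tree that E three tree   [F -> that]
that that store tree three tree three tree that E three tree ⇒ that that store tree three tree three tree that tree three tree   [E -> tree]

S ⇒ F E ⇒ F S E ⇒ that S E ⇒ that F E E ⇒ that that E E ⇒ that that S three tree E ⇒ that that F E three tree E ⇒ that that store E three E three tree E ⇒ that that store tree three E three tree E ⇒ that that store tree three tree three tree E ⇒ that that store tree three tree three tree S three tree ⇒ that that store tree three tree three tree F E three tree ⇒ that that store tree three tree three tree that E three tree ⇒ that that store tree three tree three tree that tree three tree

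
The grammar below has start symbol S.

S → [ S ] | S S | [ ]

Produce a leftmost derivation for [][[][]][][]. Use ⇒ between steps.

S ⇒ SS   [S → S S]
SS ⇒ []S   [S → [ ]]
[]S ⇒ []SS   [S → S S]
[]SS ⇒ []SSS   [S → S S]
[]SSS ⇒ [][S]SS   [S → [ S ]]
[][S]SS ⇒ [][SS]SS   [S → S S]
[][SS]SS ⇒ [][[]S]SS   [S → [ ]]
[][[]S]SS ⇒ [][[][]]SS   [S → [ ]]
[][[][]]SS ⇒ [][[][]][]S   [S → [ ]]
[][[][]][]S ⇒ [][[][]][][]   [S → [ ]]

S⇒SS⇒[]S⇒[]SS⇒[]SSS⇒[][S]SS⇒[][SS]SS⇒[][[]S]SS⇒[][[][]]SS⇒[][[][]][]S⇒[][[][]][][]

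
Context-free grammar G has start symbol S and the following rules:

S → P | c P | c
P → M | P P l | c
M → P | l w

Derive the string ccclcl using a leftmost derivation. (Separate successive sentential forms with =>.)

S => cP   [S → c P]
cP => cPPl   [P → P P l]
cPPl => cPPlPl   [P → P P l]
cPPlPl => ccPlPl   [P → c]
ccPlPl => ccclPl   [P → c]
ccclPl => ccclcl   [P → c]

S=>cP=>cPPl=>cPPlPl=>ccPlPl=>ccclPl=>ccclcl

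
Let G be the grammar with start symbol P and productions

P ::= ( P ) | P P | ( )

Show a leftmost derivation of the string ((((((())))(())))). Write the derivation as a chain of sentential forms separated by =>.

P => (P)   [P ::= ( P )]
(P) => ((P))   [P ::= ( P )]
((P)) => (((P)))   [P ::= ( P )]
(((P))) => (((PP)))   [P ::= P P]
(((PP))) => ((((P)P)))   [P ::= ( P )]
((((P)P))) => (((((P))P)))   [P ::= ( P )]
(((((P))P))) => ((((((P)))P)))   [P ::= ( P )]
((((((P)))P))) => ((((((())))P)))   [P ::= ( )]
((((((())))P))) => ((((((())))(P))))   [P ::= ( P )]
((((((())))(P)))) => ((((((())))(()))))   [P ::= ( )]

P => (P) => ((P)) => (((P))) => (((PP))) => ((((P)P))) => (((((P))P))) => ((((((P)))P))) => ((((((())))P))) => ((((((())))(P)))) => ((((((())))(()))))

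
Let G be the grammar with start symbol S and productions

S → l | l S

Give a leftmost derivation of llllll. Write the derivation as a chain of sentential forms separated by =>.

S=>lS=>llS=>lllS=>llllS=>lllllS=>llllll

S => lS   [S → l S]
lS => llS   [S → l S]
llS => lllS   [S → l S]
lllS => llllS   [S → l S]
llllS => lllllS   [S → l S]
lllllS => llllll   [S → l]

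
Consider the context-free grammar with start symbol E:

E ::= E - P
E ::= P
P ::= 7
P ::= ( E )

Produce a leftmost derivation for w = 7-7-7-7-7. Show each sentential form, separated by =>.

E => E-P => E-P-P => E-P-P-P => E-P-P-P-P => P-P-P-P-P => 7-P-P-P-P => 7-7-P-P-P => 7-7-7-P-P => 7-7-7-7-P => 7-7-7-7-7

E => E-P   [E ::= E - P]
E-P => E-P-P   [E ::= E - P]
E-P-P => E-P-P-P   [E ::= E - P]
E-P-P-P => E-P-P-P-P   [E ::= E - P]
E-P-P-P-P => P-P-P-P-P   [E ::= P]
P-P-P-P-P => 7-P-P-P-P   [P ::= 7]
7-P-P-P-P => 7-7-P-P-P   [P ::= 7]
7-7-P-P-P => 7-7-7-P-P   [P ::= 7]
7-7-7-P-P => 7-7-7-7-P   [P ::= 7]
7-7-7-7-P => 7-7-7-7-7   [P ::= 7]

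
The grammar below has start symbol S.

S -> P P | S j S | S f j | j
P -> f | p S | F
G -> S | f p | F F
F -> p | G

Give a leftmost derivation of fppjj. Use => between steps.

S => SjS => PPjS => fPjS => fFjS => fGjS => fFFjS => fpFjS => fppjS => fppjj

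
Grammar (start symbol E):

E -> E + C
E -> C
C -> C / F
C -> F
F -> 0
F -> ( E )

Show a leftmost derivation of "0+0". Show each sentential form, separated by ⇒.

E ⇒ E+C ⇒ C+C ⇒ F+C ⇒ 0+C ⇒ 0+F ⇒ 0+0

E ⇒ E+C   [E -> E + C]
E+C ⇒ C+C   [E -> C]
C+C ⇒ F+C   [C -> F]
F+C ⇒ 0+C   [F -> 0]
0+C ⇒ 0+F   [C -> F]
0+F ⇒ 0+0   [F -> 0]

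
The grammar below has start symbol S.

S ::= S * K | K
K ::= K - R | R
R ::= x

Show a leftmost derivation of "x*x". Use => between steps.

S => S*K => K*K => R*K => x*K => x*R => x*x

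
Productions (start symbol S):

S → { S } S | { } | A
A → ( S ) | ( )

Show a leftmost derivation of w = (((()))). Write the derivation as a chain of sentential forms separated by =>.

S => A => (S) => (A) => ((S)) => ((A)) => (((S))) => (((A))) => (((())))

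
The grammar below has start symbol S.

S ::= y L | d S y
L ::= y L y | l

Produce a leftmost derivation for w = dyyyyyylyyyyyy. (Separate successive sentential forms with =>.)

S => dSy => dyLy => dyyLyy => dyyyLyyy => dyyyyLyyyy => dyyyyyLyyyyy => dyyyyyyLyyyyyy => dyyyyyylyyyyyy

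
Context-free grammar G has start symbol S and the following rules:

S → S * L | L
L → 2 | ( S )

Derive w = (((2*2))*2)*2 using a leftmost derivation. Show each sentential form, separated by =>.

S => S*L => L*L => (S)*L => (S*L)*L => (L*L)*L => ((S)*L)*L => ((L)*L)*L => (((S))*L)*L => (((S*L))*L)*L => (((L*L))*L)*L => (((2*L))*L)*L => (((2*2))*L)*L => (((2*2))*2)*L => (((2*2))*2)*2

S => S*L   [S → S * L]
S*L => L*L   [S → L]
L*L => (S)*L   [L → ( S )]
(S)*L => (S*L)*L   [S → S * L]
(S*L)*L => (L*L)*L   [S → L]
(L*L)*L => ((S)*L)*L   [L → ( S )]
((S)*L)*L => ((L)*L)*L   [S → L]
((L)*L)*L => (((S))*L)*L   [L → ( S )]
(((S))*L)*L => (((S*L))*L)*L   [S → S * L]
(((S*L))*L)*L => (((L*L))*L)*L   [S → L]
(((L*L))*L)*L => (((2*L))*L)*L   [L → 2]
(((2*L))*L)*L => (((2*2))*L)*L   [L → 2]
(((2*2))*L)*L => (((2*2))*2)*L   [L → 2]
(((2*2))*2)*L => (((2*2))*2)*2   [L → 2]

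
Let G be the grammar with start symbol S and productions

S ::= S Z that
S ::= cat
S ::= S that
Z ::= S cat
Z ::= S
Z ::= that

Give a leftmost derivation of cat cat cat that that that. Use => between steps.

S => S Z that => S Z that Z that => cat Z that Z that => cat S cat that Z that => cat cat cat that Z that => cat cat cat that that that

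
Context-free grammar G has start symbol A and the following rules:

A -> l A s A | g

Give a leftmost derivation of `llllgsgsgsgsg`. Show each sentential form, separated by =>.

A => lAsA   [A -> l A s A]
lAsA => llAsAsA   [A -> l A s A]
llAsAsA => lllAsAsAsA   [A -> l A s A]
lllAsAsAsA => llllAsAsAsAsA   [A -> l A s A]
llllAsAsAsAsA => llllgsAsAsAsA   [A -> g]
llllgsAsAsAsA => llllgsgsAsAsA   [A -> g]
llllgsgsAsAsA => llllgsgsgsAsA   [A -> g]
llllgsgsgsAsA => llllgsgsgsgsA   [A -> g]
llllgsgsgsgsA => llllgsgsgsgsg   [A -> g]

A => lAsA => llAsAsA => lllAsAsAsA => llllAsAsAsAsA => llllgsAsAsAsA => llllgsgsAsAsA => llllgsgsgsAsA => llllgsgsgsgsA => llllgsgsgsgsg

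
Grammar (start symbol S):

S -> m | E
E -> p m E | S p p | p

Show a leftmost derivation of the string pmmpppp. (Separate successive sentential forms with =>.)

S => E => Spp => Epp => pmEpp => pmSpppp => pmmpppp

S => E   [S -> E]
E => Spp   [E -> S p p]
Spp => Epp   [S -> E]
Epp => pmEpp   [E -> p m E]
pmEpp => pmSpppp   [E -> S p p]
pmSpppp => pmmpppp   [S -> m]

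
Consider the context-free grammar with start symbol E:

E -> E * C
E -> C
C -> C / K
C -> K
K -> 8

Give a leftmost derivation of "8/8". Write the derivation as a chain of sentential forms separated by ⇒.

E ⇒ C   [E -> C]
C ⇒ C/K   [C -> C / K]
C/K ⇒ K/K   [C -> K]
K/K ⇒ 8/K   [K -> 8]
8/K ⇒ 8/8   [K -> 8]

E ⇒ C ⇒ C/K ⇒ K/K ⇒ 8/K ⇒ 8/8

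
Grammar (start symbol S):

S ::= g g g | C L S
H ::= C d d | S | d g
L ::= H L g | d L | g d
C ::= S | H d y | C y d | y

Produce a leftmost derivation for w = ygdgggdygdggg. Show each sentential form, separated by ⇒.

S ⇒ CLS ⇒ HdyLS ⇒ SdyLS ⇒ CLSdyLS ⇒ yLSdyLS ⇒ ygdSdyLS ⇒ ygdgggdyLS ⇒ ygdgggdygdS ⇒ ygdgggdygdggg

S ⇒ CLS   [S ::= C L S]
CLS ⇒ HdyLS   [C ::= H d y]
HdyLS ⇒ SdyLS   [H ::= S]
SdyLS ⇒ CLSdyLS   [S ::= C L S]
CLSdyLS ⇒ yLSdyLS   [C ::= y]
yLSdyLS ⇒ ygdSdyLS   [L ::= g d]
ygdSdyLS ⇒ ygdgggdyLS   [S ::= g g g]
ygdgggdyLS ⇒ ygdgggdygdS   [L ::= g d]
ygdgggdygdS ⇒ ygdgggdygdggg   [S ::= g g g]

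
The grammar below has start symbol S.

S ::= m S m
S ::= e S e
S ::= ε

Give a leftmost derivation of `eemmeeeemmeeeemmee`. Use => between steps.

S => eSe => eeSee => eemSmee => eemmSmmee => eemmeSemmee => eemmeeSeemmee => eemmeeeSeeemmee => eemmeeeeSeeeemmee => eemmeeeemSmeeeemmee => eemmeeeemmeeeemmee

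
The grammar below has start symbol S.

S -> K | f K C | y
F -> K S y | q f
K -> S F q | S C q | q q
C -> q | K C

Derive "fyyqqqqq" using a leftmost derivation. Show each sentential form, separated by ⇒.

S ⇒ fKC ⇒ fSCqC ⇒ fyCqC ⇒ fyKCqC ⇒ fySCqCqC ⇒ fyyCqCqC ⇒ fyyqqCqC ⇒ fyyqqqqC ⇒ fyyqqqqq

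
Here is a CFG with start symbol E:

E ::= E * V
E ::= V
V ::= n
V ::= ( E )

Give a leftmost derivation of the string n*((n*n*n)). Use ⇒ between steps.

E ⇒ E*V   [E ::= E * V]
E*V ⇒ V*V   [E ::= V]
V*V ⇒ n*V   [V ::= n]
n*V ⇒ n*(E)   [V ::= ( E )]
n*(E) ⇒ n*(V)   [E ::= V]
n*(V) ⇒ n*((E))   [V ::= ( E )]
n*((E)) ⇒ n*((E*V))   [E ::= E * V]
n*((E*V)) ⇒ n*((E*V*V))   [E ::= E * V]
n*((E*V*V)) ⇒ n*((V*V*V))   [E ::= V]
n*((V*V*V)) ⇒ n*((n*V*V))   [V ::= n]
n*((n*V*V)) ⇒ n*((n*n*V))   [V ::= n]
n*((n*n*V)) ⇒ n*((n*n*n))   [V ::= n]

E⇒E*V⇒V*V⇒n*V⇒n*(E)⇒n*(V)⇒n*((E))⇒n*((E*V))⇒n*((E*V*V))⇒n*((V*V*V))⇒n*((n*V*V))⇒n*((n*n*V))⇒n*((n*n*n))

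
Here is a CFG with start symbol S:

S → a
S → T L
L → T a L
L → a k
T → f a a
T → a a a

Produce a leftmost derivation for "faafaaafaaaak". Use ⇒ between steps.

S ⇒ TL ⇒ faaL ⇒ faaTaL ⇒ faafaaaL ⇒ faafaaaTaL ⇒ faafaaafaaaL ⇒ faafaaafaaaak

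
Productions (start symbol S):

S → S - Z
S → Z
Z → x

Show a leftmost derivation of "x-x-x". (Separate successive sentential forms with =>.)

S=>S-Z=>S-Z-Z=>Z-Z-Z=>x-Z-Z=>x-x-Z=>x-x-x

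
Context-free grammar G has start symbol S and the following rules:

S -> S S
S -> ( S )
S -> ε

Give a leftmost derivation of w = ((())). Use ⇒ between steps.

S ⇒ SS   [S -> S S]
SS ⇒ (S)S   [S -> ( S )]
(S)S ⇒ (SS)S   [S -> S S]
(SS)S ⇒ ((S)S)S   [S -> ( S )]
((S)S)S ⇒ ((SS)S)S   [S -> S S]
((SS)S)S ⇒ (((S)S)S)S   [S -> ( S )]
(((S)S)S)S ⇒ ((()S)S)S   [S -> ε]
((()S)S)S ⇒ ((())S)S   [S -> ε]
((())S)S ⇒ ((()))S   [S -> ε]
((()))S ⇒ ((()))   [S -> ε]

S⇒SS⇒(S)S⇒(SS)S⇒((S)S)S⇒((SS)S)S⇒(((S)S)S)S⇒((()S)S)S⇒((())S)S⇒((()))S⇒((()))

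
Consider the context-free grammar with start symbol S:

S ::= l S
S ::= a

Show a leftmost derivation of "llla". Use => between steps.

S=>lS=>llS=>lllS=>llla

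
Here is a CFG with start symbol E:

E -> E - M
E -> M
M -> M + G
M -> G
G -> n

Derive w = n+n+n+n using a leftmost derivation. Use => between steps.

E => M   [E -> M]
M => M+G   [M -> M + G]
M+G => M+G+G   [M -> M + G]
M+G+G => M+G+G+G   [M -> M + G]
M+G+G+G => G+G+G+G   [M -> G]
G+G+G+G => n+G+G+G   [G -> n]
n+G+G+G => n+n+G+G   [G -> n]
n+n+G+G => n+n+n+G   [G -> n]
n+n+n+G => n+n+n+n   [G -> n]

E => M => M+G => M+G+G => M+G+G+G => G+G+G+G => n+G+G+G => n+n+G+G => n+n+n+G => n+n+n+n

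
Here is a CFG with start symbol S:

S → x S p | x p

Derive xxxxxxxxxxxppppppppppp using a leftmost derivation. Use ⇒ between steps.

S ⇒ xSp ⇒ xxSpp ⇒ xxxSppp ⇒ xxxxSpppp ⇒ xxxxxSppppp ⇒ xxxxxxSpppppp ⇒ xxxxxxxSppppppp ⇒ xxxxxxxxSpppppppp ⇒ xxxxxxxxxSppppppppp ⇒ xxxxxxxxxxSpppppppppp ⇒ xxxxxxxxxxxppppppppppp

S ⇒ xSp   [S → x S p]
xSp ⇒ xxSpp   [S → x S p]
xxSpp ⇒ xxxSppp   [S → x S p]
xxxSppp ⇒ xxxxSpppp   [S → x S p]
xxxxSpppp ⇒ xxxxxSppppp   [S → x S p]
xxxxxSppppp ⇒ xxxxxxSpppppp   [S → x S p]
xxxxxxSpppppp ⇒ xxxxxxxSppppppp   [S → x S p]
xxxxxxxSppppppp ⇒ xxxxxxxxSpppppppp   [S → x S p]
xxxxxxxxSpppppppp ⇒ xxxxxxxxxSppppppppp   [S → x S p]
xxxxxxxxxSppppppppp ⇒ xxxxxxxxxxSpppppppppp   [S → x S p]
xxxxxxxxxxSpppppppppp ⇒ xxxxxxxxxxxppppppppppp   [S → x p]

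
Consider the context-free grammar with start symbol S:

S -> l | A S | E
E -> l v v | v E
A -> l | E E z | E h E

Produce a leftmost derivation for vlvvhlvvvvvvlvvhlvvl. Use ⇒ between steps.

S ⇒ AS ⇒ EhES ⇒ vEhES ⇒ vlvvhES ⇒ vlvvhlvvS ⇒ vlvvhlvvAS ⇒ vlvvhlvvEhES ⇒ vlvvhlvvvEhES ⇒ vlvvhlvvvvEhES ⇒ vlvvhlvvvvvEhES ⇒ vlvvhlvvvvvvEhES ⇒ vlvvhlvvvvvvlvvhES ⇒ vlvvhlvvvvvvlvvhlvvS ⇒ vlvvhlvvvvvvlvvhlvvl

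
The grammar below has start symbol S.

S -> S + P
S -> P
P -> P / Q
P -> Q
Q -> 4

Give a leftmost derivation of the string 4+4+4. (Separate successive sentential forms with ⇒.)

S ⇒ S+P   [S -> S + P]
S+P ⇒ S+P+P   [S -> S + P]
S+P+P ⇒ P+P+P   [S -> P]
P+P+P ⇒ Q+P+P   [P -> Q]
Q+P+P ⇒ 4+P+P   [Q -> 4]
4+P+P ⇒ 4+Q+P   [P -> Q]
4+Q+P ⇒ 4+4+P   [Q -> 4]
4+4+P ⇒ 4+4+Q   [P -> Q]
4+4+Q ⇒ 4+4+4   [Q -> 4]

S ⇒ S+P ⇒ S+P+P ⇒ P+P+P ⇒ Q+P+P ⇒ 4+P+P ⇒ 4+Q+P ⇒ 4+4+P ⇒ 4+4+Q ⇒ 4+4+4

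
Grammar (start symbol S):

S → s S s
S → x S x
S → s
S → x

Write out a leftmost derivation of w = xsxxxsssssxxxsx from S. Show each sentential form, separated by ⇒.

S ⇒ xSx ⇒ xsSsx ⇒ xsxSxsx ⇒ xsxxSxxsx ⇒ xsxxxSxxxsx ⇒ xsxxxsSsxxxsx ⇒ xsxxxssSssxxxsx ⇒ xsxxxsssssxxxsx

S ⇒ xSx   [S → x S x]
xSx ⇒ xsSsx   [S → s S s]
xsSsx ⇒ xsxSxsx   [S → x S x]
xsxSxsx ⇒ xsxxSxxsx   [S → x S x]
xsxxSxxsx ⇒ xsxxxSxxxsx   [S → x S x]
xsxxxSxxxsx ⇒ xsxxxsSsxxxsx   [S → s S s]
xsxxxsSsxxxsx ⇒ xsxxxssSssxxxsx   [S → s S s]
xsxxxssSssxxxsx ⇒ xsxxxsssssxxxsx   [S → s]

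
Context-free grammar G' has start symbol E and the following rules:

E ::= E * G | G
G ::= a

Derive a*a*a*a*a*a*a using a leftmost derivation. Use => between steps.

E=>E*G=>E*G*G=>E*G*G*G=>E*G*G*G*G=>E*G*G*G*G*G=>E*G*G*G*G*G*G=>G*G*G*G*G*G*G=>a*G*G*G*G*G*G=>a*a*G*G*G*G*G=>a*a*a*G*G*G*G=>a*a*a*a*G*G*G=>a*a*a*a*a*G*G=>a*a*a*a*a*a*G=>a*a*a*a*a*a*a

E => E*G   [E ::= E * G]
E*G => E*G*G   [E ::= E * G]
E*G*G => E*G*G*G   [E ::= E * G]
E*G*G*G => E*G*G*G*G   [E ::= E * G]
E*G*G*G*G => E*G*G*G*G*G   [E ::= E * G]
E*G*G*G*G*G => E*G*G*G*G*G*G   [E ::= E * G]
E*G*G*G*G*G*G => G*G*G*G*G*G*G   [E ::= G]
G*G*G*G*G*G*G => a*G*G*G*G*G*G   [G ::= a]
a*G*G*G*G*G*G => a*a*G*G*G*G*G   [G ::= a]
a*a*G*G*G*G*G => a*a*a*G*G*G*G   [G ::= a]
a*a*a*G*G*G*G => a*a*a*a*G*G*G   [G ::= a]
a*a*a*a*G*G*G => a*a*a*a*a*G*G   [G ::= a]
a*a*a*a*a*G*G => a*a*a*a*a*a*G   [G ::= a]
a*a*a*a*a*a*G => a*a*a*a*a*a*a   [G ::= a]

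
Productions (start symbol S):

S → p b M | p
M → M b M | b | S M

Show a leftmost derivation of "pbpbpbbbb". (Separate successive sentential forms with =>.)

S=>pbM=>pbSM=>pbpbMM=>pbpbSMM=>pbpbpMM=>pbpbpbM=>pbpbpbMbM=>pbpbpbbbM=>pbpbpbbbb

S => pbM   [S → p b M]
pbM => pbSM   [M → S M]
pbSM => pbpbMM   [S → p b M]
pbpbMM => pbpbSMM   [M → S M]
pbpbSMM => pbpbpMM   [S → p]
pbpbpMM => pbpbpbM   [M → b]
pbpbpbM => pbpbpbMbM   [M → M b M]
pbpbpbMbM => pbpbpbbbM   [M → b]
pbpbpbbbM => pbpbpbbbb   [M → b]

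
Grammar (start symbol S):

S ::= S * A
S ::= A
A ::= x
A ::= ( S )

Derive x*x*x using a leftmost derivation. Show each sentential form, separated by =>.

S=>S*A=>S*A*A=>A*A*A=>x*A*A=>x*x*A=>x*x*x

S => S*A   [S ::= S * A]
S*A => S*A*A   [S ::= S * A]
S*A*A => A*A*A   [S ::= A]
A*A*A => x*A*A   [A ::= x]
x*A*A => x*x*A   [A ::= x]
x*x*A => x*x*x   [A ::= x]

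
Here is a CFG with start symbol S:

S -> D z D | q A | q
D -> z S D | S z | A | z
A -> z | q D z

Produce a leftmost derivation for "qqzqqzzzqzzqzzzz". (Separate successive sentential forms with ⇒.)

S ⇒ qA   [S -> q A]
qA ⇒ qqDz   [A -> q D z]
qqDz ⇒ qqzSDz   [D -> z S D]
qqzSDz ⇒ qqzqADz   [S -> q A]
qqzqADz ⇒ qqzqqDzDz   [A -> q D z]
qqzqqDzDz ⇒ qqzqqzSDzDz   [D -> z S D]
qqzqqzSDzDz ⇒ qqzqqzDzDDzDz   [S -> D z D]
qqzqqzDzDDzDz ⇒ qqzqqzzzDDzDz   [D -> z]
qqzqqzzzDDzDz ⇒ qqzqqzzzSzDzDz   [D -> S z]
qqzqqzzzSzDzDz ⇒ qqzqqzzzqzDzDz   [S -> q]
qqzqqzzzqzDzDz ⇒ qqzqqzzzqzzSDzDz   [D -> z S D]
qqzqqzzzqzzSDzDz ⇒ qqzqqzzzqzzqDzDz   [S -> q]
qqzqqzzzqzzqDzDz ⇒ qqzqqzzzqzzqzzDz   [D -> z]
qqzqqzzzqzzqzzDz ⇒ qqzqqzzzqzzqzzzz   [D -> z]

S⇒qA⇒qqDz⇒qqzSDz⇒qqzqADz⇒qqzqqDzDz⇒qqzqqzSDzDz⇒qqzqqzDzDDzDz⇒qqzqqzzzDDzDz⇒qqzqqzzzSzDzDz⇒qqzqqzzzqzDzDz⇒qqzqqzzzqzzSDzDz⇒qqzqqzzzqzzqDzDz⇒qqzqqzzzqzzqzzDz⇒qqzqqzzzqzzqzzzz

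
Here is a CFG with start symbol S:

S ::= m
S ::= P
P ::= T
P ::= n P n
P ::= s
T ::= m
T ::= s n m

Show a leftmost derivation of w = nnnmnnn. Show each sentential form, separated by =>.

S => P => nPn => nnPnn => nnnPnnn => nnnTnnn => nnnmnnn

S => P   [S ::= P]
P => nPn   [P ::= n P n]
nPn => nnPnn   [P ::= n P n]
nnPnn => nnnPnnn   [P ::= n P n]
nnnPnnn => nnnTnnn   [P ::= T]
nnnTnnn => nnnmnnn   [T ::= m]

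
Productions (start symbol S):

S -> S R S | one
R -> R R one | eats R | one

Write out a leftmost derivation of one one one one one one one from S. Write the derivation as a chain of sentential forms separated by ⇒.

S ⇒ S R S ⇒ S R S R S ⇒ S R S R S R S ⇒ one R S R S R S ⇒ one one S R S R S ⇒ one one one R S R S ⇒ one one one one S R S ⇒ one one one one one R S ⇒ one one one one one one S ⇒ one one one one one one one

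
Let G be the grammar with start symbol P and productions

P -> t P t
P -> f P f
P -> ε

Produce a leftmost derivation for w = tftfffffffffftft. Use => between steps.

P=>tPt=>tfPft=>tftPtft=>tftfPftft=>tftffPfftft=>tftfffPffftft=>tftffffPfffftft=>tftfffffPffffftft=>tftfffffffffftft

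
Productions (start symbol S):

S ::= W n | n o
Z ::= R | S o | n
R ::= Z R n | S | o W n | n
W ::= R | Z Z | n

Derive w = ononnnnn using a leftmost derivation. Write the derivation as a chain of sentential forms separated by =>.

S=>Wn=>Rn=>oWnn=>oZZnn=>oRZnn=>oSZnn=>onoZnn=>onoRnn=>onoZRnnn=>onoRRnnn=>ononRnnn=>ononnnnn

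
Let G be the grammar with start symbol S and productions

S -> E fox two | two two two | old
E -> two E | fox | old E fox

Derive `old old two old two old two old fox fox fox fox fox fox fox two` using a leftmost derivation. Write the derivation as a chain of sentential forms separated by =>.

S => E fox two => old E fox fox two => old old E fox fox fox two => old old two E fox fox fox two => old old two old E fox fox fox fox two => old old two old two E fox fox fox fox two => old old two old two old E fox fox fox fox fox two => old old two old two old two E fox fox fox fox fox two => old old two old two old two old E fox fox fox fox fox fox two => old old two old two old two old fox fox fox fox fox fox fox two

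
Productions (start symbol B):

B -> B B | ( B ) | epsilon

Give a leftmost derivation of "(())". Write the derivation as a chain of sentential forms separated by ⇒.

B ⇒ BB   [B -> B B]
BB ⇒ BBB   [B -> B B]
BBB ⇒ BBBB   [B -> B B]
BBBB ⇒ (B)BBB   [B -> ( B )]
(B)BBB ⇒ ((B))BBB   [B -> ( B )]
((B))BBB ⇒ (())BBB   [B -> epsilon]
(())BBB ⇒ (())BB   [B -> epsilon]
(())BB ⇒ (())B   [B -> epsilon]
(())B ⇒ (())   [B -> epsilon]

B ⇒ BB ⇒ BBB ⇒ BBBB ⇒ (B)BBB ⇒ ((B))BBB ⇒ (())BBB ⇒ (())BB ⇒ (())B ⇒ (())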